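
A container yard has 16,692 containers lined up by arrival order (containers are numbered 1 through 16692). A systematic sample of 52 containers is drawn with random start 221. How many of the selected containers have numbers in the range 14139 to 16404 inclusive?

7

k = 16692/52 = 321
First selection ≥ 14139: 221 + ⌈(14139−221)/321⌉·321 = 221 + 44×321 = 14345
Last selection ≤ 16404: 221 + ⌊(16404−221)/321⌋·321 = 221 + 50×321 = 16271
Count = 50 − 44 + 1 = 7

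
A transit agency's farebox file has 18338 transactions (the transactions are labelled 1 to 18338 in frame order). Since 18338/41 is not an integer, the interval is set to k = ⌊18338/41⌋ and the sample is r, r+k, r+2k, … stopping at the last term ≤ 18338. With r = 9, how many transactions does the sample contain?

k = ⌊18338/41⌋ = 447
Achieved size = ⌊(18338 − 9)/447⌋ + 1 = ⌊18329/447⌋ + 1 = 41 + 1 = 42
(last selection: 9 + 41×447 = 18336 ≤ 18338; next would be 18783 > 18338)

42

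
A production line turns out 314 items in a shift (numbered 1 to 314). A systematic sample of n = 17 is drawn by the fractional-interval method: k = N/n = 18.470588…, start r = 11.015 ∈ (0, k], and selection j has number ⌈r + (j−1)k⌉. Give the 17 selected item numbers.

j=1: r + 0k = 11.015 → ⌈·⌉ = 12
j=2: r + 1k = 29.485588… → ⌈·⌉ = 30
j=3: r + 2k = 47.956176… → ⌈·⌉ = 48
j=4: r + 3k = 66.426764… → ⌈·⌉ = 67
j=5: r + 4k = 84.897352… → ⌈·⌉ = 85
j=6: r + 5k = 103.367941… → ⌈·⌉ = 104
j=7: r + 6k = 121.838529… → ⌈·⌉ = 122
j=8: r + 7k = 140.309117… → ⌈·⌉ = 141
j=9: r + 8k = 158.779705… → ⌈·⌉ = 159
j=10: r + 9k = 177.250294… → ⌈·⌉ = 178
j=11: r + 10k = 195.720882… → ⌈·⌉ = 196
j=12: r + 11k = 214.191470… → ⌈·⌉ = 215
j=13: r + 12k = 232.662058… → ⌈·⌉ = 233
j=14: r + 13k = 251.132647… → ⌈·⌉ = 252
j=15: r + 14k = 269.603235… → ⌈·⌉ = 270
j=16: r + 15k = 288.073823… → ⌈·⌉ = 289
j=17: r + 16k = 306.544411… → ⌈·⌉ = 307

12, 30, 48, 67, 85, 104, 122, 141, 159, 178, 196, 215, 233, 252, 270, 289, 307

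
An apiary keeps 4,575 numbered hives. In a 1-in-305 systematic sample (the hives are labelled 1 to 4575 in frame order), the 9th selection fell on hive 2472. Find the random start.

32

k = 305
r = 2472 − (9−1)×305 = 2472 − 2440 = 32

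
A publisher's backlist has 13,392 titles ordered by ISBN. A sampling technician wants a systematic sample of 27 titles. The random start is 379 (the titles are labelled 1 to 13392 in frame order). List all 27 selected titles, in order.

379, 875, 1371, 1867, 2363, 2859, 3355, 3851, 4347, 4843, 5339, 5835, 6331, 6827, 7323, 7819, 8315, 8811, 9307, 9803, 10299, 10795, 11291, 11787, 12283, 12779, 13275

k = N/n = 13392/27 = 496
title 1: 379
title 2: 379 + 496 = 875
title 3: 875 + 496 = 1371
title 4: 1371 + 496 = 1867
title 5: 1867 + 496 = 2363
title 6: 2363 + 496 = 2859
title 7: 2859 + 496 = 3355
title 8: 3355 + 496 = 3851
title 9: 3851 + 496 = 4347
title 10: 4347 + 496 = 4843
title 11: 4843 + 496 = 5339
title 12: 5339 + 496 = 5835
title 13: 5835 + 496 = 6331
title 14: 6331 + 496 = 6827
title 15: 6827 + 496 = 7323
title 16: 7323 + 496 = 7819
title 17: 7819 + 496 = 8315
title 18: 8315 + 496 = 8811
title 19: 8811 + 496 = 9307
title 20: 9307 + 496 = 9803
title 21: 9803 + 496 = 10299
title 22: 10299 + 496 = 10795
title 23: 10795 + 496 = 11291
title 24: 11291 + 496 = 11787
title 25: 11787 + 496 = 12283
title 26: 12283 + 496 = 12779
title 27: 12779 + 496 = 13275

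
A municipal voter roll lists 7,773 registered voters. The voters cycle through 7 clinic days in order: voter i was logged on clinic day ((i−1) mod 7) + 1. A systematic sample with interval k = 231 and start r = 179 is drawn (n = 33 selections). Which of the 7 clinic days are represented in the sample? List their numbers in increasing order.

Consecutive selections differ by k = 231, so their clinic day numbers differ by 231 mod 7 = 0.
gcd(231, 7) = 7, so the sample visits 7/7 = 1 distinct residues mod 7.
Start 179 is clinic day 4; the clinic days hit are 4.

4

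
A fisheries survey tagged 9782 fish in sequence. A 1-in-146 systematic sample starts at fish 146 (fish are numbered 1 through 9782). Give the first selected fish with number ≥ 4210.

k = 146
Steps past start: ⌈(4210 − 146)/146⌉ = ⌈4064/146⌉ = 28
Selected fish: 146 + 28×146 = 4234

4234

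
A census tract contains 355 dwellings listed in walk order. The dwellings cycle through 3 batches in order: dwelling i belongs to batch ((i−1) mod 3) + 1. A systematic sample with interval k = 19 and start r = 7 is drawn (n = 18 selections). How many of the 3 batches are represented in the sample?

Consecutive selections differ by k = 19, so their batch numbers differ by 19 mod 3 = 1.
gcd(19, 3) = 1, so the sample visits 3/1 = 3 distinct residues mod 3.
Start 7 is batch 1; the batches hit are 1, 2, 3.

3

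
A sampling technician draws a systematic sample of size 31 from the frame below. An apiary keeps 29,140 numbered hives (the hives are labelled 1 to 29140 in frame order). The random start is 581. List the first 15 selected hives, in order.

581, 1521, 2461, 3401, 4341, 5281, 6221, 7161, 8101, 9041, 9981, 10921, 11861, 12801, 13741

k = N/n = 29140/31 = 940
hive 1: 581
hive 2: 581 + 940 = 1521
hive 3: 1521 + 940 = 2461
hive 4: 2461 + 940 = 3401
hive 5: 3401 + 940 = 4341
hive 6: 4341 + 940 = 5281
hive 7: 5281 + 940 = 6221
hive 8: 6221 + 940 = 7161
hive 9: 7161 + 940 = 8101
hive 10: 8101 + 940 = 9041
hive 11: 9041 + 940 = 9981
hive 12: 9981 + 940 = 10921
hive 13: 10921 + 940 = 11861
hive 14: 11861 + 940 = 12801
hive 15: 12801 + 940 = 13741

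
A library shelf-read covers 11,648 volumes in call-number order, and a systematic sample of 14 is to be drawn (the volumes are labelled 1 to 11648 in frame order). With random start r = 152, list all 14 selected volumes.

152, 984, 1816, 2648, 3480, 4312, 5144, 5976, 6808, 7640, 8472, 9304, 10136, 10968

k = N/n = 11648/14 = 832
volume 1: 152
volume 2: 152 + 832 = 984
volume 3: 984 + 832 = 1816
volume 4: 1816 + 832 = 2648
volume 5: 2648 + 832 = 3480
volume 6: 3480 + 832 = 4312
volume 7: 4312 + 832 = 5144
volume 8: 5144 + 832 = 5976
volume 9: 5976 + 832 = 6808
volume 10: 6808 + 832 = 7640
volume 11: 7640 + 832 = 8472
volume 12: 8472 + 832 = 9304
volume 13: 9304 + 832 = 10136
volume 14: 10136 + 832 = 10968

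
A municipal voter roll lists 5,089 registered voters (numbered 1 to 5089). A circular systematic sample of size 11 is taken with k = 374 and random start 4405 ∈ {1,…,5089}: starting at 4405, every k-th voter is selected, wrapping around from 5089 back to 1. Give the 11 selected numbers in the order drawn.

Selection 1: 4405
Selection 2: 4405 + 374 = 4779
Selection 3: 4779 + 374 = 5153 → 5153 − 5089 = 64
Selection 4: 64 + 374 = 438
Selection 5: 438 + 374 = 812
Selection 6: 812 + 374 = 1186
Selection 7: 1186 + 374 = 1560
Selection 8: 1560 + 374 = 1934
Selection 9: 1934 + 374 = 2308
Selection 10: 2308 + 374 = 2682
Selection 11: 2682 + 374 = 3056

4405, 4779, 64, 438, 812, 1186, 1560, 1934, 2308, 2682, 3056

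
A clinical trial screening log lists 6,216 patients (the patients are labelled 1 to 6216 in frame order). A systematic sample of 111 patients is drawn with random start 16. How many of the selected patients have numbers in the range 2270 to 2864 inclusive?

10

k = 6216/111 = 56
First selection ≥ 2270: 16 + ⌈(2270−16)/56⌉·56 = 16 + 41×56 = 2312
Last selection ≤ 2864: 16 + ⌊(2864−16)/56⌋·56 = 16 + 50×56 = 2816
Count = 50 − 41 + 1 = 10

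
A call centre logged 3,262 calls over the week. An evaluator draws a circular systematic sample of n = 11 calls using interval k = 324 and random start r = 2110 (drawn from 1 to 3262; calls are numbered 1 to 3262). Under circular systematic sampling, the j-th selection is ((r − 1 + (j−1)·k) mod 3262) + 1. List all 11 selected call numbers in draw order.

Selection 1: 2110
Selection 2: 2110 + 324 = 2434
Selection 3: 2434 + 324 = 2758
Selection 4: 2758 + 324 = 3082
Selection 5: 3082 + 324 = 3406 → 3406 − 3262 = 144
Selection 6: 144 + 324 = 468
Selection 7: 468 + 324 = 792
Selection 8: 792 + 324 = 1116
Selection 9: 1116 + 324 = 1440
Selection 10: 1440 + 324 = 1764
Selection 11: 1764 + 324 = 2088

2110, 2434, 2758, 3082, 144, 468, 792, 1116, 1440, 1764, 2088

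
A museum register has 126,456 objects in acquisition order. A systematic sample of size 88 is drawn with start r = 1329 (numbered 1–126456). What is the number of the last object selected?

126348

k = 126456/88 = 1437
88th selection = r + (88−1)·k = 1329 + 87×1437 = 1329 + 125019 = 126348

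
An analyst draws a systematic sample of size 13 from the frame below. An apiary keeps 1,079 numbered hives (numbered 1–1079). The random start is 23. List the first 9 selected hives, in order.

23, 106, 189, 272, 355, 438, 521, 604, 687

k = N/n = 1079/13 = 83
hive 1: 23
hive 2: 23 + 83 = 106
hive 3: 106 + 83 = 189
hive 4: 189 + 83 = 272
hive 5: 272 + 83 = 355
hive 6: 355 + 83 = 438
hive 7: 438 + 83 = 521
hive 8: 521 + 83 = 604
hive 9: 604 + 83 = 687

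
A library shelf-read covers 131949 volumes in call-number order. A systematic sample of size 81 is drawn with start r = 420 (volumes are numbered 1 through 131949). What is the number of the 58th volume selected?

93273

k = 131949/81 = 1629
58th selection = r + (58−1)·k = 420 + 57×1629 = 420 + 92853 = 93273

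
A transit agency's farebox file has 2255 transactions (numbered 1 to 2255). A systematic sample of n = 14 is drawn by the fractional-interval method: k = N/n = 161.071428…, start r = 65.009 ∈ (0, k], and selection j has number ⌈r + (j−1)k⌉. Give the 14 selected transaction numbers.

j=1: r + 0k = 65.009 → ⌈·⌉ = 66
j=2: r + 1k = 226.080428… → ⌈·⌉ = 227
j=3: r + 2k = 387.151857… → ⌈·⌉ = 388
j=4: r + 3k = 548.223285… → ⌈·⌉ = 549
j=5: r + 4k = 709.294714… → ⌈·⌉ = 710
j=6: r + 5k = 870.366142… → ⌈·⌉ = 871
j=7: r + 6k = 1031.437571… → ⌈·⌉ = 1032
j=8: r + 7k = 1192.509 → ⌈·⌉ = 1193
j=9: r + 8k = 1353.580428… → ⌈·⌉ = 1354
j=10: r + 9k = 1514.651857… → ⌈·⌉ = 1515
j=11: r + 10k = 1675.723285… → ⌈·⌉ = 1676
j=12: r + 11k = 1836.794714… → ⌈·⌉ = 1837
j=13: r + 12k = 1997.866142… → ⌈·⌉ = 1998
j=14: r + 13k = 2158.937571… → ⌈·⌉ = 2159

66, 227, 388, 549, 710, 871, 1032, 1193, 1354, 1515, 1676, 1837, 1998, 2159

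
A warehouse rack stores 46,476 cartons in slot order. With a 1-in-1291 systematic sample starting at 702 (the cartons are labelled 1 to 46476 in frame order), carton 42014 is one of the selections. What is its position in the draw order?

k = 1291
position = (42014 − 702)/1291 + 1 = 41312/1291 + 1 = 32 + 1 = 33

33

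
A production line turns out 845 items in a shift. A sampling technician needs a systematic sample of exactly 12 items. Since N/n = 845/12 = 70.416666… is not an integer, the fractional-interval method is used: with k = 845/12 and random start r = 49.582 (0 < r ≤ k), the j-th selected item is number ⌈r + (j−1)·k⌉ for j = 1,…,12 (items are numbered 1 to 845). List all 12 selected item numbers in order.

j=1: r + 0k = 49.582 → ⌈·⌉ = 50
j=2: r + 1k = 119.998666… → ⌈·⌉ = 120
j=3: r + 2k = 190.415333… → ⌈·⌉ = 191
j=4: r + 3k = 260.832 → ⌈·⌉ = 261
j=5: r + 4k = 331.248666… → ⌈·⌉ = 332
j=6: r + 5k = 401.665333… → ⌈·⌉ = 402
j=7: r + 6k = 472.082 → ⌈·⌉ = 473
j=8: r + 7k = 542.498666… → ⌈·⌉ = 543
j=9: r + 8k = 612.915333… → ⌈·⌉ = 613
j=10: r + 9k = 683.332 → ⌈·⌉ = 684
j=11: r + 10k = 753.748666… → ⌈·⌉ = 754
j=12: r + 11k = 824.165333… → ⌈·⌉ = 825

50, 120, 191, 261, 332, 402, 473, 543, 613, 684, 754, 825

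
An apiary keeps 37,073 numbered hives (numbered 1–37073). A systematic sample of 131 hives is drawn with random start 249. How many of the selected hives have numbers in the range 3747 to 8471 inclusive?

17

k = 37073/131 = 283
First selection ≥ 3747: 249 + ⌈(3747−249)/283⌉·283 = 249 + 13×283 = 3928
Last selection ≤ 8471: 249 + ⌊(8471−249)/283⌋·283 = 249 + 29×283 = 8456
Count = 29 − 13 + 1 = 17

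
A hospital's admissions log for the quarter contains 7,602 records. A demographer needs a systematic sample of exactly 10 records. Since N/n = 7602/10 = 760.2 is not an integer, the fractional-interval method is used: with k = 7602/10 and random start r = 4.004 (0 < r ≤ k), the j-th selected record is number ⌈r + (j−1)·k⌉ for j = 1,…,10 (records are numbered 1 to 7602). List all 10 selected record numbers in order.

5, 765, 1525, 2285, 3045, 3806, 4566, 5326, 6086, 6846

j=1: r + 0k = 4.004 → ⌈·⌉ = 5
j=2: r + 1k = 764.204 → ⌈·⌉ = 765
j=3: r + 2k = 1524.404 → ⌈·⌉ = 1525
j=4: r + 3k = 2284.604 → ⌈·⌉ = 2285
j=5: r + 4k = 3044.804 → ⌈·⌉ = 3045
j=6: r + 5k = 3805.004 → ⌈·⌉ = 3806
j=7: r + 6k = 4565.204 → ⌈·⌉ = 4566
j=8: r + 7k = 5325.404 → ⌈·⌉ = 5326
j=9: r + 8k = 6085.604 → ⌈·⌉ = 6086
j=10: r + 9k = 6845.804 → ⌈·⌉ = 6846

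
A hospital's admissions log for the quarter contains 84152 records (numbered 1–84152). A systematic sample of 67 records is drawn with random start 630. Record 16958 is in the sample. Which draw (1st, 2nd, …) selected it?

k = 84152/67 = 1256
position = (16958 − 630)/1256 + 1 = 16328/1256 + 1 = 13 + 1 = 14

14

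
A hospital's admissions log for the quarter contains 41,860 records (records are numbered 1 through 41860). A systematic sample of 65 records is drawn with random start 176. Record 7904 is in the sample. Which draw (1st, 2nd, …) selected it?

k = 41860/65 = 644
position = (7904 − 176)/644 + 1 = 7728/644 + 1 = 12 + 1 = 13

13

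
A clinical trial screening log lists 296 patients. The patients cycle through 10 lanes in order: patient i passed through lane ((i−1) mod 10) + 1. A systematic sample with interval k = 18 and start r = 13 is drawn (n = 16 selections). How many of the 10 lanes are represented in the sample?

Consecutive selections differ by k = 18, so their lane numbers differ by 18 mod 10 = 8.
gcd(18, 10) = 2, so the sample visits 10/2 = 5 distinct residues mod 10.
Start 13 is lane 3; the lanes hit are 1, 3, 5, 7, 9.

5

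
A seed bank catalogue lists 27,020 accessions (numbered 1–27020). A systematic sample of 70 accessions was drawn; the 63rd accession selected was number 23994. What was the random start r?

62

k = 27020/70 = 386
r = 23994 − (63−1)×386 = 23994 − 23932 = 62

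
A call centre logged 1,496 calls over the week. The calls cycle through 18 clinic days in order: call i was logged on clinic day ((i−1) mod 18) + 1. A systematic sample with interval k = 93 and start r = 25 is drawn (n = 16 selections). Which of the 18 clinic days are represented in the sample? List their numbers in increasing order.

1, 4, 7, 10, 13, 16

Consecutive selections differ by k = 93, so their clinic day numbers differ by 93 mod 18 = 3.
gcd(93, 18) = 3, so the sample visits 18/3 = 6 distinct residues mod 18.
Start 25 is clinic day 7; the clinic days hit are 1, 4, 7, 10, 13, 16.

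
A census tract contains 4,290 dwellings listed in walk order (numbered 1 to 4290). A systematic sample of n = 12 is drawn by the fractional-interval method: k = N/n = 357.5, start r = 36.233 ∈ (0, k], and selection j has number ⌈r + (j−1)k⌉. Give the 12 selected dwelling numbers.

37, 394, 752, 1109, 1467, 1824, 2182, 2539, 2897, 3254, 3612, 3969

j=1: r + 0k = 36.233 → ⌈·⌉ = 37
j=2: r + 1k = 393.733 → ⌈·⌉ = 394
j=3: r + 2k = 751.233 → ⌈·⌉ = 752
j=4: r + 3k = 1108.733 → ⌈·⌉ = 1109
j=5: r + 4k = 1466.233 → ⌈·⌉ = 1467
j=6: r + 5k = 1823.733 → ⌈·⌉ = 1824
j=7: r + 6k = 2181.233 → ⌈·⌉ = 2182
j=8: r + 7k = 2538.733 → ⌈·⌉ = 2539
j=9: r + 8k = 2896.233 → ⌈·⌉ = 2897
j=10: r + 9k = 3253.733 → ⌈·⌉ = 3254
j=11: r + 10k = 3611.233 → ⌈·⌉ = 3612
j=12: r + 11k = 3968.733 → ⌈·⌉ = 3969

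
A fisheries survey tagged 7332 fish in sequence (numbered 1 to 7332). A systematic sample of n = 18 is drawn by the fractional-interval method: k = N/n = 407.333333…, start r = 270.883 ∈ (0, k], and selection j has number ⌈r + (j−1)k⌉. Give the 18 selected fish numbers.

271, 679, 1086, 1493, 1901, 2308, 2715, 3123, 3530, 3937, 4345, 4752, 5159, 5567, 5974, 6381, 6789, 7196

j=1: r + 0k = 270.883 → ⌈·⌉ = 271
j=2: r + 1k = 678.216333… → ⌈·⌉ = 679
j=3: r + 2k = 1085.549666… → ⌈·⌉ = 1086
j=4: r + 3k = 1492.883 → ⌈·⌉ = 1493
j=5: r + 4k = 1900.216333… → ⌈·⌉ = 1901
j=6: r + 5k = 2307.549666… → ⌈·⌉ = 2308
j=7: r + 6k = 2714.883 → ⌈·⌉ = 2715
j=8: r + 7k = 3122.216333… → ⌈·⌉ = 3123
j=9: r + 8k = 3529.549666… → ⌈·⌉ = 3530
j=10: r + 9k = 3936.883 → ⌈·⌉ = 3937
j=11: r + 10k = 4344.216333… → ⌈·⌉ = 4345
j=12: r + 11k = 4751.549666… → ⌈·⌉ = 4752
j=13: r + 12k = 5158.883 → ⌈·⌉ = 5159
j=14: r + 13k = 5566.216333… → ⌈·⌉ = 5567
j=15: r + 14k = 5973.549666… → ⌈·⌉ = 5974
j=16: r + 15k = 6380.883 → ⌈·⌉ = 6381
j=17: r + 16k = 6788.216333… → ⌈·⌉ = 6789
j=18: r + 17k = 7195.549666… → ⌈·⌉ = 7196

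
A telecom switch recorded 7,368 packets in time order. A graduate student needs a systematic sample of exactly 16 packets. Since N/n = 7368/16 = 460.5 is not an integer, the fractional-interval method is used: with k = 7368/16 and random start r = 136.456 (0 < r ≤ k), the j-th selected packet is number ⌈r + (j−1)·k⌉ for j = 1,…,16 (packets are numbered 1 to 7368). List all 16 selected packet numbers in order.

j=1: r + 0k = 136.456 → ⌈·⌉ = 137
j=2: r + 1k = 596.956 → ⌈·⌉ = 597
j=3: r + 2k = 1057.456 → ⌈·⌉ = 1058
j=4: r + 3k = 1517.956 → ⌈·⌉ = 1518
j=5: r + 4k = 1978.456 → ⌈·⌉ = 1979
j=6: r + 5k = 2438.956 → ⌈·⌉ = 2439
j=7: r + 6k = 2899.456 → ⌈·⌉ = 2900
j=8: r + 7k = 3359.956 → ⌈·⌉ = 3360
j=9: r + 8k = 3820.456 → ⌈·⌉ = 3821
j=10: r + 9k = 4280.956 → ⌈·⌉ = 4281
j=11: r + 10k = 4741.456 → ⌈·⌉ = 4742
j=12: r + 11k = 5201.956 → ⌈·⌉ = 5202
j=13: r + 12k = 5662.456 → ⌈·⌉ = 5663
j=14: r + 13k = 6122.956 → ⌈·⌉ = 6123
j=15: r + 14k = 6583.456 → ⌈·⌉ = 6584
j=16: r + 15k = 7043.956 → ⌈·⌉ = 7044

137, 597, 1058, 1518, 1979, 2439, 2900, 3360, 3821, 4281, 4742, 5202, 5663, 6123, 6584, 7044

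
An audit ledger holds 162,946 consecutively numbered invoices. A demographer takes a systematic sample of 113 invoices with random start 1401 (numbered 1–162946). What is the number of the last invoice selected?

k = 162946/113 = 1442
113th selection = r + (113−1)·k = 1401 + 112×1442 = 1401 + 161504 = 162905

162905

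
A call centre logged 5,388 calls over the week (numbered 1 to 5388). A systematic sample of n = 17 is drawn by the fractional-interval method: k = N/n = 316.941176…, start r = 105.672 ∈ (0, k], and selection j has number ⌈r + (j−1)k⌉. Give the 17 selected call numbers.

j=1: r + 0k = 105.672 → ⌈·⌉ = 106
j=2: r + 1k = 422.613176… → ⌈·⌉ = 423
j=3: r + 2k = 739.554352… → ⌈·⌉ = 740
j=4: r + 3k = 1056.495529… → ⌈·⌉ = 1057
j=5: r + 4k = 1373.436705… → ⌈·⌉ = 1374
j=6: r + 5k = 1690.377882… → ⌈·⌉ = 1691
j=7: r + 6k = 2007.319058… → ⌈·⌉ = 2008
j=8: r + 7k = 2324.260235… → ⌈·⌉ = 2325
j=9: r + 8k = 2641.201411… → ⌈·⌉ = 2642
j=10: r + 9k = 2958.142588… → ⌈·⌉ = 2959
j=11: r + 10k = 3275.083764… → ⌈·⌉ = 3276
j=12: r + 11k = 3592.024941… → ⌈·⌉ = 3593
j=13: r + 12k = 3908.966117… → ⌈·⌉ = 3909
j=14: r + 13k = 4225.907294… → ⌈·⌉ = 4226
j=15: r + 14k = 4542.848470… → ⌈·⌉ = 4543
j=16: r + 15k = 4859.789647… → ⌈·⌉ = 4860
j=17: r + 16k = 5176.730823… → ⌈·⌉ = 5177

106, 423, 740, 1057, 1374, 1691, 2008, 2325, 2642, 2959, 3276, 3593, 3909, 4226, 4543, 4860, 5177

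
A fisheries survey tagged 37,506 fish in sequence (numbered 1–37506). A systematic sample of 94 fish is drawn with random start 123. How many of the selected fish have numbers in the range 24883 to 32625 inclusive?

k = 37506/94 = 399
First selection ≥ 24883: 123 + ⌈(24883−123)/399⌉·399 = 123 + 63×399 = 25260
Last selection ≤ 32625: 123 + ⌊(32625−123)/399⌋·399 = 123 + 81×399 = 32442
Count = 81 − 63 + 1 = 19

19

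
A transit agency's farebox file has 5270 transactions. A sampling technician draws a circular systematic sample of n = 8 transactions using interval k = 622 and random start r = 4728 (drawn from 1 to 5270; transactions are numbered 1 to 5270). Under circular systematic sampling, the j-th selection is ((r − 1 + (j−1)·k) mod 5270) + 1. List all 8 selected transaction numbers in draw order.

4728, 80, 702, 1324, 1946, 2568, 3190, 3812

Selection 1: 4728
Selection 2: 4728 + 622 = 5350 → 5350 − 5270 = 80
Selection 3: 80 + 622 = 702
Selection 4: 702 + 622 = 1324
Selection 5: 1324 + 622 = 1946
Selection 6: 1946 + 622 = 2568
Selection 7: 2568 + 622 = 3190
Selection 8: 3190 + 622 = 3812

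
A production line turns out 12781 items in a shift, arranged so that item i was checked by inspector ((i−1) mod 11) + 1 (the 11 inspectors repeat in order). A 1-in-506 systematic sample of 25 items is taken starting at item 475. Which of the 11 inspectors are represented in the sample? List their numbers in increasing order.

2

Consecutive selections differ by k = 506, so their inspector numbers differ by 506 mod 11 = 0.
gcd(506, 11) = 11, so the sample visits 11/11 = 1 distinct residues mod 11.
Start 475 is inspector 2; the inspectors hit are 2.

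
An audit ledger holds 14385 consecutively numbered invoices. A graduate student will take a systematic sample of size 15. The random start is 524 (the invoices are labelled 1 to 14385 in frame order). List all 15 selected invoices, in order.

k = N/n = 14385/15 = 959
invoice 1: 524
invoice 2: 524 + 959 = 1483
invoice 3: 1483 + 959 = 2442
invoice 4: 2442 + 959 = 3401
invoice 5: 3401 + 959 = 4360
invoice 6: 4360 + 959 = 5319
invoice 7: 5319 + 959 = 6278
invoice 8: 6278 + 959 = 7237
invoice 9: 7237 + 959 = 8196
invoice 10: 8196 + 959 = 9155
invoice 11: 9155 + 959 = 10114
invoice 12: 10114 + 959 = 11073
invoice 13: 11073 + 959 = 12032
invoice 14: 12032 + 959 = 12991
invoice 15: 12991 + 959 = 13950

524, 1483, 2442, 3401, 4360, 5319, 6278, 7237, 8196, 9155, 10114, 11073, 12032, 12991, 13950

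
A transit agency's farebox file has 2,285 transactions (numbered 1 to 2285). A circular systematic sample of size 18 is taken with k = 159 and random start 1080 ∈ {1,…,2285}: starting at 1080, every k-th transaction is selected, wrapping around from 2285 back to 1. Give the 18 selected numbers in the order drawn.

1080, 1239, 1398, 1557, 1716, 1875, 2034, 2193, 67, 226, 385, 544, 703, 862, 1021, 1180, 1339, 1498

Selection 1: 1080
Selection 2: 1080 + 159 = 1239
Selection 3: 1239 + 159 = 1398
Selection 4: 1398 + 159 = 1557
Selection 5: 1557 + 159 = 1716
Selection 6: 1716 + 159 = 1875
Selection 7: 1875 + 159 = 2034
Selection 8: 2034 + 159 = 2193
Selection 9: 2193 + 159 = 2352 → 2352 − 2285 = 67
Selection 10: 67 + 159 = 226
Selection 11: 226 + 159 = 385
Selection 12: 385 + 159 = 544
Selection 13: 544 + 159 = 703
Selection 14: 703 + 159 = 862
Selection 15: 862 + 159 = 1021
Selection 16: 1021 + 159 = 1180
Selection 17: 1180 + 159 = 1339
Selection 18: 1339 + 159 = 1498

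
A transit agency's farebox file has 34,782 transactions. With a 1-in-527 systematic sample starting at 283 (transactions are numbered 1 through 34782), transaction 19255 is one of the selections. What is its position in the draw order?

37

k = 527
position = (19255 − 283)/527 + 1 = 18972/527 + 1 = 36 + 1 = 37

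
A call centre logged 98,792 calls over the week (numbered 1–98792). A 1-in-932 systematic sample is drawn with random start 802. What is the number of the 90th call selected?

k = 932
90th selection = r + (90−1)·k = 802 + 89×932 = 802 + 82948 = 83750

83750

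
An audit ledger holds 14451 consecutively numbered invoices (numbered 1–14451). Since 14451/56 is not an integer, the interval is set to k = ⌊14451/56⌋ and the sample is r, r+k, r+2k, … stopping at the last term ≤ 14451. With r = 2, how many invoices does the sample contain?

k = ⌊14451/56⌋ = 258
Achieved size = ⌊(14451 − 2)/258⌋ + 1 = ⌊14449/258⌋ + 1 = 56 + 1 = 57
(last selection: 2 + 56×258 = 14450 ≤ 14451; next would be 14708 > 14451)

57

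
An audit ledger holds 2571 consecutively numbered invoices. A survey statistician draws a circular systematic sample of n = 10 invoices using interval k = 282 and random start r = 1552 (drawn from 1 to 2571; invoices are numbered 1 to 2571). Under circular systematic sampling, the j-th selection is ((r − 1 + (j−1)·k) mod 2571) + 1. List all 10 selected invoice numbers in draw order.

1552, 1834, 2116, 2398, 109, 391, 673, 955, 1237, 1519

Selection 1: 1552
Selection 2: 1552 + 282 = 1834
Selection 3: 1834 + 282 = 2116
Selection 4: 2116 + 282 = 2398
Selection 5: 2398 + 282 = 2680 → 2680 − 2571 = 109
Selection 6: 109 + 282 = 391
Selection 7: 391 + 282 = 673
Selection 8: 673 + 282 = 955
Selection 9: 955 + 282 = 1237
Selection 10: 1237 + 282 = 1519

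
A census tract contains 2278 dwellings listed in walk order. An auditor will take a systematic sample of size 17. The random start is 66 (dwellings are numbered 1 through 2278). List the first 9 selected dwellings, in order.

66, 200, 334, 468, 602, 736, 870, 1004, 1138

k = N/n = 2278/17 = 134
dwelling 1: 66
dwelling 2: 66 + 134 = 200
dwelling 3: 200 + 134 = 334
dwelling 4: 334 + 134 = 468
dwelling 5: 468 + 134 = 602
dwelling 6: 602 + 134 = 736
dwelling 7: 736 + 134 = 870
dwelling 8: 870 + 134 = 1004
dwelling 9: 1004 + 134 = 1138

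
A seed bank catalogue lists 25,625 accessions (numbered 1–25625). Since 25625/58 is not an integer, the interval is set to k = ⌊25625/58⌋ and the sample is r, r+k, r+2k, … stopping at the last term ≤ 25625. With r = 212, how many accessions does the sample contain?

58

k = ⌊25625/58⌋ = 441
Achieved size = ⌊(25625 − 212)/441⌋ + 1 = ⌊25413/441⌋ + 1 = 57 + 1 = 58
(last selection: 212 + 57×441 = 25349 ≤ 25625; next would be 25790 > 25625)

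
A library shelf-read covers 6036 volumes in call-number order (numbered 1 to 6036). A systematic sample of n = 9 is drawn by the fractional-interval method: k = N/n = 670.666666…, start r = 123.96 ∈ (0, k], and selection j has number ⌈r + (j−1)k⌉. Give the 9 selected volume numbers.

j=1: r + 0k = 123.96 → ⌈·⌉ = 124
j=2: r + 1k = 794.626666… → ⌈·⌉ = 795
j=3: r + 2k = 1465.293333… → ⌈·⌉ = 1466
j=4: r + 3k = 2135.96 → ⌈·⌉ = 2136
j=5: r + 4k = 2806.626666… → ⌈·⌉ = 2807
j=6: r + 5k = 3477.293333… → ⌈·⌉ = 3478
j=7: r + 6k = 4147.96 → ⌈·⌉ = 4148
j=8: r + 7k = 4818.626666… → ⌈·⌉ = 4819
j=9: r + 8k = 5489.293333… → ⌈·⌉ = 5490

124, 795, 1466, 2136, 2807, 3478, 4148, 4819, 5490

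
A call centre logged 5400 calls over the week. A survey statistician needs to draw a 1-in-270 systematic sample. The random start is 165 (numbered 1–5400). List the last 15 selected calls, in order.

6th selection = 165 + 5×270 = 1515
7th: 1515 + 270 = 1785
8th: 1785 + 270 = 2055
9th: 2055 + 270 = 2325
10th: 2325 + 270 = 2595
11th: 2595 + 270 = 2865
12th: 2865 + 270 = 3135
13th: 3135 + 270 = 3405
14th: 3405 + 270 = 3675
15th: 3675 + 270 = 3945
16th: 3945 + 270 = 4215
17th: 4215 + 270 = 4485
18th: 4485 + 270 = 4755
19th: 4755 + 270 = 5025
20th: 5025 + 270 = 5295

1515, 1785, 2055, 2325, 2595, 2865, 3135, 3405, 3675, 3945, 4215, 4485, 4755, 5025, 5295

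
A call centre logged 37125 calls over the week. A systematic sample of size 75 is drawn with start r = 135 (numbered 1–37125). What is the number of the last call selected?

36765

k = 37125/75 = 495
75th selection = r + (75−1)·k = 135 + 74×495 = 135 + 36630 = 36765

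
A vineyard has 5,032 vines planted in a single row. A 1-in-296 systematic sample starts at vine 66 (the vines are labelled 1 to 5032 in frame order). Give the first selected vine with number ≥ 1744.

k = 296
Steps past start: ⌈(1744 − 66)/296⌉ = ⌈1678/296⌉ = 6
Selected vine: 66 + 6×296 = 1842

1842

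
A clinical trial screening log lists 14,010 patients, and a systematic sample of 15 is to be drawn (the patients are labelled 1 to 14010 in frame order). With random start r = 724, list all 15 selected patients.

k = N/n = 14010/15 = 934
patient 1: 724
patient 2: 724 + 934 = 1658
patient 3: 1658 + 934 = 2592
patient 4: 2592 + 934 = 3526
patient 5: 3526 + 934 = 4460
patient 6: 4460 + 934 = 5394
patient 7: 5394 + 934 = 6328
patient 8: 6328 + 934 = 7262
patient 9: 7262 + 934 = 8196
patient 10: 8196 + 934 = 9130
patient 11: 9130 + 934 = 10064
patient 12: 10064 + 934 = 10998
patient 13: 10998 + 934 = 11932
patient 14: 11932 + 934 = 12866
patient 15: 12866 + 934 = 13800

724, 1658, 2592, 3526, 4460, 5394, 6328, 7262, 8196, 9130, 10064, 10998, 11932, 12866, 13800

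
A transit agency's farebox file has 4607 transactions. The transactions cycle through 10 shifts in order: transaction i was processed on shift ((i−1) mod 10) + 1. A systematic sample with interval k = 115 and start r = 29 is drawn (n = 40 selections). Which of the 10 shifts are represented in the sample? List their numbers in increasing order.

Consecutive selections differ by k = 115, so their shift numbers differ by 115 mod 10 = 5.
gcd(115, 10) = 5, so the sample visits 10/5 = 2 distinct residues mod 10.
Start 29 is shift 9; the shifts hit are 4, 9.

4, 9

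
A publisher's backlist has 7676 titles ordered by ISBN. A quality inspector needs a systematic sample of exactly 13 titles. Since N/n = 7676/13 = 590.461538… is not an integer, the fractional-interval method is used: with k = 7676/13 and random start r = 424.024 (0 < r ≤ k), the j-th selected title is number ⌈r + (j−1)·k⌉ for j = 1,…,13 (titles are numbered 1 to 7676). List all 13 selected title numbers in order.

425, 1015, 1605, 2196, 2786, 3377, 3967, 4558, 5148, 5739, 6329, 6920, 7510

j=1: r + 0k = 424.024 → ⌈·⌉ = 425
j=2: r + 1k = 1014.485538… → ⌈·⌉ = 1015
j=3: r + 2k = 1604.947076… → ⌈·⌉ = 1605
j=4: r + 3k = 2195.408615… → ⌈·⌉ = 2196
j=5: r + 4k = 2785.870153… → ⌈·⌉ = 2786
j=6: r + 5k = 3376.331692… → ⌈·⌉ = 3377
j=7: r + 6k = 3966.793230… → ⌈·⌉ = 3967
j=8: r + 7k = 4557.254769… → ⌈·⌉ = 4558
j=9: r + 8k = 5147.716307… → ⌈·⌉ = 5148
j=10: r + 9k = 5738.177846… → ⌈·⌉ = 5739
j=11: r + 10k = 6328.639384… → ⌈·⌉ = 6329
j=12: r + 11k = 6919.100923… → ⌈·⌉ = 6920
j=13: r + 12k = 7509.562461… → ⌈·⌉ = 7510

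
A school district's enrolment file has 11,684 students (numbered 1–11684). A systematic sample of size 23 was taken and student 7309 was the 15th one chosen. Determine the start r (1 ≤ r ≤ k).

197

k = 11684/23 = 508
r = 7309 − (15−1)×508 = 7309 − 7112 = 197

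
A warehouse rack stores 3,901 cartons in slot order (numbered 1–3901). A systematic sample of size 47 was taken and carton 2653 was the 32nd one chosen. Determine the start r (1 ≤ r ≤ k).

k = 3901/47 = 83
r = 2653 − (32−1)×83 = 2653 − 2573 = 80

80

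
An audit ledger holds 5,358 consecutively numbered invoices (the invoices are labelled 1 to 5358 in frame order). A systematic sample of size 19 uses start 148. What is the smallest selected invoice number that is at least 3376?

k = 5358/19 = 282
Steps past start: ⌈(3376 − 148)/282⌉ = ⌈3228/282⌉ = 12
Selected invoice: 148 + 12×282 = 3532

3532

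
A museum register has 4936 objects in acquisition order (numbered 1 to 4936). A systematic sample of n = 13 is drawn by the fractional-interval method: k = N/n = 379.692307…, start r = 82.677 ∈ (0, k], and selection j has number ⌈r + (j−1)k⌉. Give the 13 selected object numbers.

j=1: r + 0k = 82.677 → ⌈·⌉ = 83
j=2: r + 1k = 462.369307… → ⌈·⌉ = 463
j=3: r + 2k = 842.061615… → ⌈·⌉ = 843
j=4: r + 3k = 1221.753923… → ⌈·⌉ = 1222
j=5: r + 4k = 1601.446230… → ⌈·⌉ = 1602
j=6: r + 5k = 1981.138538… → ⌈·⌉ = 1982
j=7: r + 6k = 2360.830846… → ⌈·⌉ = 2361
j=8: r + 7k = 2740.523153… → ⌈·⌉ = 2741
j=9: r + 8k = 3120.215461… → ⌈·⌉ = 3121
j=10: r + 9k = 3499.907769… → ⌈·⌉ = 3500
j=11: r + 10k = 3879.600076… → ⌈·⌉ = 3880
j=12: r + 11k = 4259.292384… → ⌈·⌉ = 4260
j=13: r + 12k = 4638.984692… → ⌈·⌉ = 4639

83, 463, 843, 1222, 1602, 1982, 2361, 2741, 3121, 3500, 3880, 4260, 4639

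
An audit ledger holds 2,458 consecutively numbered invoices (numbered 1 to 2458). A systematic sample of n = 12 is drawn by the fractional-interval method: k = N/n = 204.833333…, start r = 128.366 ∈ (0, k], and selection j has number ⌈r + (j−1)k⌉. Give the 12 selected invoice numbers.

129, 334, 539, 743, 948, 1153, 1358, 1563, 1768, 1972, 2177, 2382

j=1: r + 0k = 128.366 → ⌈·⌉ = 129
j=2: r + 1k = 333.199333… → ⌈·⌉ = 334
j=3: r + 2k = 538.032666… → ⌈·⌉ = 539
j=4: r + 3k = 742.866 → ⌈·⌉ = 743
j=5: r + 4k = 947.699333… → ⌈·⌉ = 948
j=6: r + 5k = 1152.532666… → ⌈·⌉ = 1153
j=7: r + 6k = 1357.366 → ⌈·⌉ = 1358
j=8: r + 7k = 1562.199333… → ⌈·⌉ = 1563
j=9: r + 8k = 1767.032666… → ⌈·⌉ = 1768
j=10: r + 9k = 1971.866 → ⌈·⌉ = 1972
j=11: r + 10k = 2176.699333… → ⌈·⌉ = 2177
j=12: r + 11k = 2381.532666… → ⌈·⌉ = 2382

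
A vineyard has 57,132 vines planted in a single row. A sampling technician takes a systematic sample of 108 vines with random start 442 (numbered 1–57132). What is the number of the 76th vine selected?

40117

k = 57132/108 = 529
76th selection = r + (76−1)·k = 442 + 75×529 = 442 + 39675 = 40117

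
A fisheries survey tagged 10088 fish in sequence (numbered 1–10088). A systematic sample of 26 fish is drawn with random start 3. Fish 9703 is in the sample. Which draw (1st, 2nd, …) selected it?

k = 10088/26 = 388
position = (9703 − 3)/388 + 1 = 9700/388 + 1 = 25 + 1 = 26

26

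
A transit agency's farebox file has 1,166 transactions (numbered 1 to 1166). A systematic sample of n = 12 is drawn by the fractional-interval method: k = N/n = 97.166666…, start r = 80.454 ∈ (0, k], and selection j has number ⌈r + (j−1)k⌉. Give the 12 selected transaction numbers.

81, 178, 275, 372, 470, 567, 664, 761, 858, 955, 1053, 1150

j=1: r + 0k = 80.454 → ⌈·⌉ = 81
j=2: r + 1k = 177.620666… → ⌈·⌉ = 178
j=3: r + 2k = 274.787333… → ⌈·⌉ = 275
j=4: r + 3k = 371.954 → ⌈·⌉ = 372
j=5: r + 4k = 469.120666… → ⌈·⌉ = 470
j=6: r + 5k = 566.287333… → ⌈·⌉ = 567
j=7: r + 6k = 663.454 → ⌈·⌉ = 664
j=8: r + 7k = 760.620666… → ⌈·⌉ = 761
j=9: r + 8k = 857.787333… → ⌈·⌉ = 858
j=10: r + 9k = 954.954 → ⌈·⌉ = 955
j=11: r + 10k = 1052.120666… → ⌈·⌉ = 1053
j=12: r + 11k = 1149.287333… → ⌈·⌉ = 1150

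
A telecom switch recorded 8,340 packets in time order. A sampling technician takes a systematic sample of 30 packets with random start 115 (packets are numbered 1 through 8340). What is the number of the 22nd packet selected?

k = 8340/30 = 278
22nd selection = r + (22−1)·k = 115 + 21×278 = 115 + 5838 = 5953

5953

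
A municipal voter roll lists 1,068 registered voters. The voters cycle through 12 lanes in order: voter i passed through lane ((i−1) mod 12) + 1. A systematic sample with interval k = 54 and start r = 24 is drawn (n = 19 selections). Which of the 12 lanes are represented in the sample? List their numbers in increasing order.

6, 12

Consecutive selections differ by k = 54, so their lane numbers differ by 54 mod 12 = 6.
gcd(54, 12) = 6, so the sample visits 12/6 = 2 distinct residues mod 12.
Start 24 is lane 12; the lanes hit are 6, 12.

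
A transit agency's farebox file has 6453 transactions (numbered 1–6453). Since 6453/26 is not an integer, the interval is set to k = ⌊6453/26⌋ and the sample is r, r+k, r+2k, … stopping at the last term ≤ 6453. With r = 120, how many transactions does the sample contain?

26

k = ⌊6453/26⌋ = 248
Achieved size = ⌊(6453 − 120)/248⌋ + 1 = ⌊6333/248⌋ + 1 = 25 + 1 = 26
(last selection: 120 + 25×248 = 6320 ≤ 6453; next would be 6568 > 6453)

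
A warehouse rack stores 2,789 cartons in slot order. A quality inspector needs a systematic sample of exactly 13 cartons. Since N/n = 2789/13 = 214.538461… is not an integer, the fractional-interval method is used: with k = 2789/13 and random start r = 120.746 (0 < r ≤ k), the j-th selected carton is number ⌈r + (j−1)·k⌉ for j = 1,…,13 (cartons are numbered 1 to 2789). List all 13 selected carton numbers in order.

121, 336, 550, 765, 979, 1194, 1408, 1623, 1838, 2052, 2267, 2481, 2696

j=1: r + 0k = 120.746 → ⌈·⌉ = 121
j=2: r + 1k = 335.284461… → ⌈·⌉ = 336
j=3: r + 2k = 549.822923… → ⌈·⌉ = 550
j=4: r + 3k = 764.361384… → ⌈·⌉ = 765
j=5: r + 4k = 978.899846… → ⌈·⌉ = 979
j=6: r + 5k = 1193.438307… → ⌈·⌉ = 1194
j=7: r + 6k = 1407.976769… → ⌈·⌉ = 1408
j=8: r + 7k = 1622.515230… → ⌈·⌉ = 1623
j=9: r + 8k = 1837.053692… → ⌈·⌉ = 1838
j=10: r + 9k = 2051.592153… → ⌈·⌉ = 2052
j=11: r + 10k = 2266.130615… → ⌈·⌉ = 2267
j=12: r + 11k = 2480.669076… → ⌈·⌉ = 2481
j=13: r + 12k = 2695.207538… → ⌈·⌉ = 2696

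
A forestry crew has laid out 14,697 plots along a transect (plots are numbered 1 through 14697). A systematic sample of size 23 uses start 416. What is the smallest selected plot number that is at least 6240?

k = 14697/23 = 639
Steps past start: ⌈(6240 − 416)/639⌉ = ⌈5824/639⌉ = 10
Selected plot: 416 + 10×639 = 6806

6806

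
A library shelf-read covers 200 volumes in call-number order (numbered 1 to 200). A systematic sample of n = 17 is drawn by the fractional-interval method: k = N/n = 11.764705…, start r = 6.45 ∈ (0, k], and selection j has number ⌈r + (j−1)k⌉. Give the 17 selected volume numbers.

7, 19, 30, 42, 54, 66, 78, 89, 101, 113, 125, 136, 148, 160, 172, 183, 195

j=1: r + 0k = 6.45 → ⌈·⌉ = 7
j=2: r + 1k = 18.214705… → ⌈·⌉ = 19
j=3: r + 2k = 29.979411… → ⌈·⌉ = 30
j=4: r + 3k = 41.744117… → ⌈·⌉ = 42
j=5: r + 4k = 53.508823… → ⌈·⌉ = 54
j=6: r + 5k = 65.273529… → ⌈·⌉ = 66
j=7: r + 6k = 77.038235… → ⌈·⌉ = 78
j=8: r + 7k = 88.802941… → ⌈·⌉ = 89
j=9: r + 8k = 100.567647… → ⌈·⌉ = 101
j=10: r + 9k = 112.332352… → ⌈·⌉ = 113
j=11: r + 10k = 124.097058… → ⌈·⌉ = 125
j=12: r + 11k = 135.861764… → ⌈·⌉ = 136
j=13: r + 12k = 147.626470… → ⌈·⌉ = 148
j=14: r + 13k = 159.391176… → ⌈·⌉ = 160
j=15: r + 14k = 171.155882… → ⌈·⌉ = 172
j=16: r + 15k = 182.920588… → ⌈·⌉ = 183
j=17: r + 16k = 194.685294… → ⌈·⌉ = 195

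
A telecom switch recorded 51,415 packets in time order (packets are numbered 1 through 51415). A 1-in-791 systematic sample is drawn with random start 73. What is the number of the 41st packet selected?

31713

k = 791
41st selection = r + (41−1)·k = 73 + 40×791 = 73 + 31640 = 31713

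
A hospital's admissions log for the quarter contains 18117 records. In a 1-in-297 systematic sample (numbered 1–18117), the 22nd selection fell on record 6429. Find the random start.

k = 297
r = 6429 − (22−1)×297 = 6429 − 6237 = 192

192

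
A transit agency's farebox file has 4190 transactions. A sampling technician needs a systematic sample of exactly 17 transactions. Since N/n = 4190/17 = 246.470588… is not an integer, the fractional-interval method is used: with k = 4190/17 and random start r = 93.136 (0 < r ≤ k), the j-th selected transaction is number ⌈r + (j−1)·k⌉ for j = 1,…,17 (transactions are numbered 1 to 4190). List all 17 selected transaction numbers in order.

94, 340, 587, 833, 1080, 1326, 1572, 1819, 2065, 2312, 2558, 2805, 3051, 3298, 3544, 3791, 4037

j=1: r + 0k = 93.136 → ⌈·⌉ = 94
j=2: r + 1k = 339.606588… → ⌈·⌉ = 340
j=3: r + 2k = 586.077176… → ⌈·⌉ = 587
j=4: r + 3k = 832.547764… → ⌈·⌉ = 833
j=5: r + 4k = 1079.018352… → ⌈·⌉ = 1080
j=6: r + 5k = 1325.488941… → ⌈·⌉ = 1326
j=7: r + 6k = 1571.959529… → ⌈·⌉ = 1572
j=8: r + 7k = 1818.430117… → ⌈·⌉ = 1819
j=9: r + 8k = 2064.900705… → ⌈·⌉ = 2065
j=10: r + 9k = 2311.371294… → ⌈·⌉ = 2312
j=11: r + 10k = 2557.841882… → ⌈·⌉ = 2558
j=12: r + 11k = 2804.312470… → ⌈·⌉ = 2805
j=13: r + 12k = 3050.783058… → ⌈·⌉ = 3051
j=14: r + 13k = 3297.253647… → ⌈·⌉ = 3298
j=15: r + 14k = 3543.724235… → ⌈·⌉ = 3544
j=16: r + 15k = 3790.194823… → ⌈·⌉ = 3791
j=17: r + 16k = 4036.665411… → ⌈·⌉ = 4037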